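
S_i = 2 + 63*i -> [2, 65, 128, 191, 254]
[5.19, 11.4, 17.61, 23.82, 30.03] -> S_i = 5.19 + 6.21*i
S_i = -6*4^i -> [-6, -24, -96, -384, -1536]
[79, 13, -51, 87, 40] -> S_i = Random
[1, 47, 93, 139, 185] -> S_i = 1 + 46*i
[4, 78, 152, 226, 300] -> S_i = 4 + 74*i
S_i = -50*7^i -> [-50, -350, -2450, -17150, -120050]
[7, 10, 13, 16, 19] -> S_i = 7 + 3*i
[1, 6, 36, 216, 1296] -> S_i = 1*6^i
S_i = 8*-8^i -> [8, -64, 512, -4096, 32768]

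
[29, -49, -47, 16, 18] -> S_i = Random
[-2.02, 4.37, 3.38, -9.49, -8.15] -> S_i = Random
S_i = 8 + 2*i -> [8, 10, 12, 14, 16]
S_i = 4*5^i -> [4, 20, 100, 500, 2500]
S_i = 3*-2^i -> [3, -6, 12, -24, 48]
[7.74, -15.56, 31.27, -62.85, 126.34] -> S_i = 7.74*(-2.01)^i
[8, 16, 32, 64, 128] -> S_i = 8*2^i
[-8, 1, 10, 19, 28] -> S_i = -8 + 9*i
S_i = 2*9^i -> [2, 18, 162, 1458, 13122]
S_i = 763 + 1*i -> [763, 764, 765, 766, 767]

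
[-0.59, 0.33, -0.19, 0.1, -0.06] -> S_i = -0.59*(-0.56)^i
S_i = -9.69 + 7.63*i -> [-9.69, -2.06, 5.57, 13.2, 20.83]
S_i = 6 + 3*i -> [6, 9, 12, 15, 18]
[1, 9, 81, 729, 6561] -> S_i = 1*9^i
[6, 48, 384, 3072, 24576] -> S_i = 6*8^i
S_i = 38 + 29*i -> [38, 67, 96, 125, 154]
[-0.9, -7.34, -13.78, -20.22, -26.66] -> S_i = -0.90 + -6.44*i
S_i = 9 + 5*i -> [9, 14, 19, 24, 29]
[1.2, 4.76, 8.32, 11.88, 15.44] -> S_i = 1.20 + 3.56*i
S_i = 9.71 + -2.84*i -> [9.71, 6.87, 4.03, 1.19, -1.65]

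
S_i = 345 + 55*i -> [345, 400, 455, 510, 565]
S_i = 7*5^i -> [7, 35, 175, 875, 4375]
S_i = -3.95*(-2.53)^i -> [-3.95, 9.99, -25.28, 63.97, -161.84]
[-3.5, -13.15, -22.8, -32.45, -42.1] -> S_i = -3.50 + -9.65*i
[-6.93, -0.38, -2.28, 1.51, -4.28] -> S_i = Random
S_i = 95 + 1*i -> [95, 96, 97, 98, 99]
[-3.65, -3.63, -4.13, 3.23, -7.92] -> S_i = Random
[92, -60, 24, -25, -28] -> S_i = Random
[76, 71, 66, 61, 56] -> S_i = 76 + -5*i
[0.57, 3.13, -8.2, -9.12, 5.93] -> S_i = Random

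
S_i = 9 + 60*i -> [9, 69, 129, 189, 249]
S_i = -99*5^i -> [-99, -495, -2475, -12375, -61875]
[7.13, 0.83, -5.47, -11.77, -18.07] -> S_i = 7.13 + -6.30*i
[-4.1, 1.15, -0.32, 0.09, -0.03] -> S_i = -4.10*(-0.28)^i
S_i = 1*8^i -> [1, 8, 64, 512, 4096]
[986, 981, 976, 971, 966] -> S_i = 986 + -5*i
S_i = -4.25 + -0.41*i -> [-4.25, -4.66, -5.07, -5.48, -5.89]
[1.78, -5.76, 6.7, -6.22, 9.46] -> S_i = Random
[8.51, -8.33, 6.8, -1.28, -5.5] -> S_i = Random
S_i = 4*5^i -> [4, 20, 100, 500, 2500]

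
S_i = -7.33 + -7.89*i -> [-7.33, -15.22, -23.11, -31.0, -38.89]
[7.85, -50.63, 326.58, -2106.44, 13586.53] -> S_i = 7.85*(-6.45)^i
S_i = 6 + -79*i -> [6, -73, -152, -231, -310]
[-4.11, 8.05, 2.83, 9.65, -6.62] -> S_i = Random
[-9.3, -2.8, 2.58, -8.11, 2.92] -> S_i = Random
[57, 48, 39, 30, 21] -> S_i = 57 + -9*i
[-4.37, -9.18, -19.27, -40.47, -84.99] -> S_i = -4.37*2.10^i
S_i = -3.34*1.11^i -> [-3.34, -3.71, -4.12, -4.57, -5.07]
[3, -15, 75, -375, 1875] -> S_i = 3*-5^i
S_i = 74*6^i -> [74, 444, 2664, 15984, 95904]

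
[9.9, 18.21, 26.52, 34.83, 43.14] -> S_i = 9.90 + 8.31*i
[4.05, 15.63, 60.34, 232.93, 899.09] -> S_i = 4.05*3.86^i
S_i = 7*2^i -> [7, 14, 28, 56, 112]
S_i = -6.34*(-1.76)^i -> [-6.34, 11.16, -19.64, 34.56, -60.83]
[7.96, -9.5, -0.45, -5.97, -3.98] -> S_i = Random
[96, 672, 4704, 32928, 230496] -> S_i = 96*7^i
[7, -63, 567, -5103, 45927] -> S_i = 7*-9^i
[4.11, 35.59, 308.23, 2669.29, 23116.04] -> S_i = 4.11*8.66^i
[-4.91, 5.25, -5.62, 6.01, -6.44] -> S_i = -4.91*(-1.07)^i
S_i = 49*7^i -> [49, 343, 2401, 16807, 117649]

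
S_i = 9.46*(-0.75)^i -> [9.46, -7.1, 5.32, -3.99, 2.99]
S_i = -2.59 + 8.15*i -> [-2.59, 5.56, 13.71, 21.86, 30.01]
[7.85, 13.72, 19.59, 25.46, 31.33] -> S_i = 7.85 + 5.87*i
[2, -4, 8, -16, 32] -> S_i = 2*-2^i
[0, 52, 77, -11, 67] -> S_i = Random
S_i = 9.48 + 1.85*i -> [9.48, 11.33, 13.18, 15.03, 16.88]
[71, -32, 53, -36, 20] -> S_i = Random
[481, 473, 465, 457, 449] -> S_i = 481 + -8*i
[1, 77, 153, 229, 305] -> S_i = 1 + 76*i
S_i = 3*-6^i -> [3, -18, 108, -648, 3888]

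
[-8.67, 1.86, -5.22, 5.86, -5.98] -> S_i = Random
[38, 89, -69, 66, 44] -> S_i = Random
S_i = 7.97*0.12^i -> [7.97, 0.96, 0.11, 0.01, 0.0]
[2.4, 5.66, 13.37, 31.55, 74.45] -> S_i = 2.40*2.36^i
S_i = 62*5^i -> [62, 310, 1550, 7750, 38750]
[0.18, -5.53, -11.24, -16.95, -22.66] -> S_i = 0.18 + -5.71*i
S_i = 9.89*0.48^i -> [9.89, 4.75, 2.28, 1.09, 0.53]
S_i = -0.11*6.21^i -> [-0.11, -0.68, -4.24, -26.34, -163.59]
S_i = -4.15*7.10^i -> [-4.15, -29.46, -209.2, -1485.33, -10545.85]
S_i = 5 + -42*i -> [5, -37, -79, -121, -163]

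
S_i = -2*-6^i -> [-2, 12, -72, 432, -2592]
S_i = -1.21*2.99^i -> [-1.21, -3.62, -10.82, -32.34, -96.71]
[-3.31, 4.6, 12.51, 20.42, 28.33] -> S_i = -3.31 + 7.91*i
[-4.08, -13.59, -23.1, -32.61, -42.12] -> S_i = -4.08 + -9.51*i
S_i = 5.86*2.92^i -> [5.86, 17.11, 49.96, 145.9, 426.02]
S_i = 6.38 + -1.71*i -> [6.38, 4.67, 2.96, 1.25, -0.46]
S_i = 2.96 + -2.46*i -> [2.96, 0.5, -1.96, -4.42, -6.88]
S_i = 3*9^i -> [3, 27, 243, 2187, 19683]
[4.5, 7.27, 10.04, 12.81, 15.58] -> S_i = 4.50 + 2.77*i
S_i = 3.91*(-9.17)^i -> [3.91, -35.85, 328.79, -3014.98, 27647.39]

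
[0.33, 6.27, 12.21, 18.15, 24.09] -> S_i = 0.33 + 5.94*i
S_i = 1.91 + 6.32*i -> [1.91, 8.23, 14.55, 20.87, 27.19]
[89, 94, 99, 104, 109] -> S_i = 89 + 5*i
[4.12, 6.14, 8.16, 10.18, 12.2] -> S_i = 4.12 + 2.02*i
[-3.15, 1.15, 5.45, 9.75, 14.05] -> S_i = -3.15 + 4.30*i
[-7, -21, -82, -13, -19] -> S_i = Random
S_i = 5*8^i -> [5, 40, 320, 2560, 20480]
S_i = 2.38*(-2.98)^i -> [2.38, -7.09, 21.14, -62.98, 187.69]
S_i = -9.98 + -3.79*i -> [-9.98, -13.77, -17.56, -21.35, -25.14]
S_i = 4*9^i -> [4, 36, 324, 2916, 26244]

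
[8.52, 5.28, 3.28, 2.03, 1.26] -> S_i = 8.52*0.62^i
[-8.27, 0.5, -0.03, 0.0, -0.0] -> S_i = -8.27*(-0.06)^i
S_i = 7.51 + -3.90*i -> [7.51, 3.61, -0.29, -4.19, -8.09]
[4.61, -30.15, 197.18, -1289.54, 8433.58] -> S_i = 4.61*(-6.54)^i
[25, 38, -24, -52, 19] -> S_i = Random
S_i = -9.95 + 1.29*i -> [-9.95, -8.66, -7.37, -6.08, -4.79]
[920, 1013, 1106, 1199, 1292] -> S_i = 920 + 93*i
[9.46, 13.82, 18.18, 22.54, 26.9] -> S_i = 9.46 + 4.36*i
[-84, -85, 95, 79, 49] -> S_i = Random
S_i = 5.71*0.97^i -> [5.71, 5.54, 5.37, 5.21, 5.06]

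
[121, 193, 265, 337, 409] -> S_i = 121 + 72*i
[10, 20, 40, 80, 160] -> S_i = 10*2^i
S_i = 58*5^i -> [58, 290, 1450, 7250, 36250]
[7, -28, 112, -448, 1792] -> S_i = 7*-4^i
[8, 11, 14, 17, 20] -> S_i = 8 + 3*i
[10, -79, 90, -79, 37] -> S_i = Random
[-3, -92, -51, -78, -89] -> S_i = Random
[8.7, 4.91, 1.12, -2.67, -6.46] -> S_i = 8.70 + -3.79*i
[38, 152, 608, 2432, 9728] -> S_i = 38*4^i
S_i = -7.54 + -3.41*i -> [-7.54, -10.95, -14.36, -17.77, -21.18]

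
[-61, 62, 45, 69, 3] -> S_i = Random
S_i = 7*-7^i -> [7, -49, 343, -2401, 16807]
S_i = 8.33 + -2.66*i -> [8.33, 5.67, 3.01, 0.35, -2.31]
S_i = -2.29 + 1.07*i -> [-2.29, -1.22, -0.15, 0.92, 1.99]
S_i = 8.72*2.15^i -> [8.72, 18.75, 40.31, 86.66, 186.32]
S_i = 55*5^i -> [55, 275, 1375, 6875, 34375]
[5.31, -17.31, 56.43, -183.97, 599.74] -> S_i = 5.31*(-3.26)^i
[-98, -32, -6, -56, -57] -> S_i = Random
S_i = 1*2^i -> [1, 2, 4, 8, 16]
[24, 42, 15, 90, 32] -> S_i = Random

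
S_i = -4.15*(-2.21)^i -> [-4.15, 9.17, -20.27, 44.79, -99.0]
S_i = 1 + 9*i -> [1, 10, 19, 28, 37]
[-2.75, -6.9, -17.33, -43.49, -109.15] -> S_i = -2.75*2.51^i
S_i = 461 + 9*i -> [461, 470, 479, 488, 497]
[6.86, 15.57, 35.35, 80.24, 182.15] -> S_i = 6.86*2.27^i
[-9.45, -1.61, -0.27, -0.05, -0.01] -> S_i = -9.45*0.17^i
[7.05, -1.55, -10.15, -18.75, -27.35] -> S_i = 7.05 + -8.60*i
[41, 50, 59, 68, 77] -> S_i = 41 + 9*i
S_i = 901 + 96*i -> [901, 997, 1093, 1189, 1285]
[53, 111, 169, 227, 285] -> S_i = 53 + 58*i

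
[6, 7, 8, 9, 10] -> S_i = 6 + 1*i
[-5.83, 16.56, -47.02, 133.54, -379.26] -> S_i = -5.83*(-2.84)^i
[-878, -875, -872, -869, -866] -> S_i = -878 + 3*i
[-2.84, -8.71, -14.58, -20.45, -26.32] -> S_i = -2.84 + -5.87*i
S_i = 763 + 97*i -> [763, 860, 957, 1054, 1151]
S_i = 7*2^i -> [7, 14, 28, 56, 112]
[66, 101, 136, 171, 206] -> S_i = 66 + 35*i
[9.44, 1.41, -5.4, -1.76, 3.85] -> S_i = Random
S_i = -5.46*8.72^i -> [-5.46, -47.61, -415.17, -3620.28, -31568.84]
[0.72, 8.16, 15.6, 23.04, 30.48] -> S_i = 0.72 + 7.44*i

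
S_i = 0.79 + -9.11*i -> [0.79, -8.32, -17.43, -26.54, -35.65]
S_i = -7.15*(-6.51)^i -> [-7.15, 46.55, -303.02, 1972.65, -12841.92]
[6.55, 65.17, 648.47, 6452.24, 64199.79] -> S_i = 6.55*9.95^i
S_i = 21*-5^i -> [21, -105, 525, -2625, 13125]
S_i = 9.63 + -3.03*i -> [9.63, 6.6, 3.57, 0.54, -2.49]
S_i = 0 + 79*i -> [0, 79, 158, 237, 316]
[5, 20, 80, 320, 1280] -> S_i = 5*4^i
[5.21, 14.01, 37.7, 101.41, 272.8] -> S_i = 5.21*2.69^i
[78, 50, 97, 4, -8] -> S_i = Random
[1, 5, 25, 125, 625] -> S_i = 1*5^i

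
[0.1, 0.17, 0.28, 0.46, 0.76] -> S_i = 0.10*1.66^i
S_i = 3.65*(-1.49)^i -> [3.65, -5.44, 8.1, -12.07, 17.99]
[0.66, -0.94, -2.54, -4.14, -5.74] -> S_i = 0.66 + -1.60*i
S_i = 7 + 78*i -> [7, 85, 163, 241, 319]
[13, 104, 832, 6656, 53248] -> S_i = 13*8^i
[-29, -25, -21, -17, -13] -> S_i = -29 + 4*i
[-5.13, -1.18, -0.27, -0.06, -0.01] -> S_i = -5.13*0.23^i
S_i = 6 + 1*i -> [6, 7, 8, 9, 10]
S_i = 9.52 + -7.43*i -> [9.52, 2.09, -5.34, -12.77, -20.2]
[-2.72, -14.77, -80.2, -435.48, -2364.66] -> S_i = -2.72*5.43^i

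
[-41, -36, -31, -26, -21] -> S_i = -41 + 5*i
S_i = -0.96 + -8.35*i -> [-0.96, -9.31, -17.66, -26.01, -34.36]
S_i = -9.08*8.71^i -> [-9.08, -79.09, -688.85, -5999.85, -52258.68]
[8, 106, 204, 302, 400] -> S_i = 8 + 98*i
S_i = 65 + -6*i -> [65, 59, 53, 47, 41]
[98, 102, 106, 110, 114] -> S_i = 98 + 4*i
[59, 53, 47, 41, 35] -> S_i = 59 + -6*i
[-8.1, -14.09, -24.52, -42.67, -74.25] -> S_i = -8.10*1.74^i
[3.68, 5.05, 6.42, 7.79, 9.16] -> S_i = 3.68 + 1.37*i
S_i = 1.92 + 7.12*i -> [1.92, 9.04, 16.16, 23.28, 30.4]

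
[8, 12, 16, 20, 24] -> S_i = 8 + 4*i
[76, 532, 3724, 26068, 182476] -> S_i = 76*7^i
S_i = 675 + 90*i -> [675, 765, 855, 945, 1035]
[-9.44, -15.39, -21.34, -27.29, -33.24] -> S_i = -9.44 + -5.95*i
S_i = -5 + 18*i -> [-5, 13, 31, 49, 67]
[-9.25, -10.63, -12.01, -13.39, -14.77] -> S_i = -9.25 + -1.38*i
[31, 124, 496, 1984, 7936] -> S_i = 31*4^i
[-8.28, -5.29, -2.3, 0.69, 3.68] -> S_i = -8.28 + 2.99*i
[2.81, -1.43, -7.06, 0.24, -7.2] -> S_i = Random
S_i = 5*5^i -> [5, 25, 125, 625, 3125]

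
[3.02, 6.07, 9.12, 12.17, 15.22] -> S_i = 3.02 + 3.05*i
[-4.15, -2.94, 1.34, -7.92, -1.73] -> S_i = Random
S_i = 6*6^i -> [6, 36, 216, 1296, 7776]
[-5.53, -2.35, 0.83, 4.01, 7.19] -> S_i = -5.53 + 3.18*i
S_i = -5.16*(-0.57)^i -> [-5.16, 2.94, -1.68, 0.96, -0.54]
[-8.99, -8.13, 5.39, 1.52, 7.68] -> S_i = Random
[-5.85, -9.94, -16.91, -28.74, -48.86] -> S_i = -5.85*1.70^i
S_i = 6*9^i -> [6, 54, 486, 4374, 39366]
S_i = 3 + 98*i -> [3, 101, 199, 297, 395]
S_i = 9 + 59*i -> [9, 68, 127, 186, 245]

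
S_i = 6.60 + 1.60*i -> [6.6, 8.2, 9.8, 11.4, 13.0]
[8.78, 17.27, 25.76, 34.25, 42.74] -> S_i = 8.78 + 8.49*i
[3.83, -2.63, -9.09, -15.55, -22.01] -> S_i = 3.83 + -6.46*i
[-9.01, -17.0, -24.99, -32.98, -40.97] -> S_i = -9.01 + -7.99*i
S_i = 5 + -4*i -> [5, 1, -3, -7, -11]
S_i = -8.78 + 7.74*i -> [-8.78, -1.04, 6.7, 14.44, 22.18]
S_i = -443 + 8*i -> [-443, -435, -427, -419, -411]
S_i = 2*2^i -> [2, 4, 8, 16, 32]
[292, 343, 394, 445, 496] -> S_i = 292 + 51*i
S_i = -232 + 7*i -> [-232, -225, -218, -211, -204]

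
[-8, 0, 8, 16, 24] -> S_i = -8 + 8*i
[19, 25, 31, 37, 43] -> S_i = 19 + 6*i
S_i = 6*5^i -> [6, 30, 150, 750, 3750]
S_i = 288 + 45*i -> [288, 333, 378, 423, 468]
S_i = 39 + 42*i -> [39, 81, 123, 165, 207]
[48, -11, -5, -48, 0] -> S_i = Random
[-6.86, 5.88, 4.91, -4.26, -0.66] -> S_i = Random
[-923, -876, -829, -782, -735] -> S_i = -923 + 47*i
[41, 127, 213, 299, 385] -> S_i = 41 + 86*i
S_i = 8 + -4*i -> [8, 4, 0, -4, -8]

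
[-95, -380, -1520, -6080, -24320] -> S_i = -95*4^i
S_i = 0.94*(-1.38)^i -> [0.94, -1.3, 1.79, -2.47, 3.41]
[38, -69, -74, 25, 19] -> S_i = Random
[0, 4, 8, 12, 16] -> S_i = 0 + 4*i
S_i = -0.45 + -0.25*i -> [-0.45, -0.7, -0.95, -1.2, -1.45]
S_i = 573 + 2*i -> [573, 575, 577, 579, 581]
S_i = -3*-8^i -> [-3, 24, -192, 1536, -12288]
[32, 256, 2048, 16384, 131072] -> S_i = 32*8^i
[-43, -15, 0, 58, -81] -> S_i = Random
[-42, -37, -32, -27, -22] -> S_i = -42 + 5*i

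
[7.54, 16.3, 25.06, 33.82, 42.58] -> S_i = 7.54 + 8.76*i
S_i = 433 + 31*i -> [433, 464, 495, 526, 557]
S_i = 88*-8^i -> [88, -704, 5632, -45056, 360448]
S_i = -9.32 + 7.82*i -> [-9.32, -1.5, 6.32, 14.14, 21.96]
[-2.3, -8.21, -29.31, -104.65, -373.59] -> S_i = -2.30*3.57^i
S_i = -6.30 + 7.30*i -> [-6.3, 1.0, 8.3, 15.6, 22.9]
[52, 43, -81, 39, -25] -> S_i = Random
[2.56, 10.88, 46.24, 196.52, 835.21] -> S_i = 2.56*4.25^i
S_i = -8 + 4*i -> [-8, -4, 0, 4, 8]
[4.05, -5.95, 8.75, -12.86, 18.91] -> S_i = 4.05*(-1.47)^i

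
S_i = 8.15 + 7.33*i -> [8.15, 15.48, 22.81, 30.14, 37.47]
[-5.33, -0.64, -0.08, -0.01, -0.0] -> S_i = -5.33*0.12^i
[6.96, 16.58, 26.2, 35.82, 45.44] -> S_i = 6.96 + 9.62*i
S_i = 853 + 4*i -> [853, 857, 861, 865, 869]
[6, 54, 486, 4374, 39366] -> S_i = 6*9^i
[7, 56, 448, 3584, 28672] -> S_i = 7*8^i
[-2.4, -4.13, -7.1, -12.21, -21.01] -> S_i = -2.40*1.72^i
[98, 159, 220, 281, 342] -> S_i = 98 + 61*i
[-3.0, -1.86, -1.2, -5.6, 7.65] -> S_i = Random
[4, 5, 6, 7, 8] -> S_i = 4 + 1*i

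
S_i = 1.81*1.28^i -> [1.81, 2.32, 2.97, 3.8, 4.86]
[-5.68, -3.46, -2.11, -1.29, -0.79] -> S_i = -5.68*0.61^i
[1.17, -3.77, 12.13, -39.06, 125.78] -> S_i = 1.17*(-3.22)^i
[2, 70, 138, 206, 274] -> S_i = 2 + 68*i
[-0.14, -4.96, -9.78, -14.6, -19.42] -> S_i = -0.14 + -4.82*i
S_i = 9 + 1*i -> [9, 10, 11, 12, 13]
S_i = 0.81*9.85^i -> [0.81, 7.98, 78.59, 774.09, 7624.83]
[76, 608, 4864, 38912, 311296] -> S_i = 76*8^i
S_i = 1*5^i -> [1, 5, 25, 125, 625]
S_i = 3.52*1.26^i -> [3.52, 4.44, 5.59, 7.04, 8.87]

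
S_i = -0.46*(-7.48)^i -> [-0.46, 3.44, -25.74, 192.51, -1440.01]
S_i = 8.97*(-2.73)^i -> [8.97, -24.49, 66.85, -182.51, 498.25]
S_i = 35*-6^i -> [35, -210, 1260, -7560, 45360]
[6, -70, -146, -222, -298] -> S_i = 6 + -76*i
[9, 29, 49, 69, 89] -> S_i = 9 + 20*i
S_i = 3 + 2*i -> [3, 5, 7, 9, 11]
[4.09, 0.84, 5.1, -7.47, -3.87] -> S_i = Random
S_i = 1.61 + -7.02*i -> [1.61, -5.41, -12.43, -19.45, -26.47]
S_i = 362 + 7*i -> [362, 369, 376, 383, 390]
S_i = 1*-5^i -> [1, -5, 25, -125, 625]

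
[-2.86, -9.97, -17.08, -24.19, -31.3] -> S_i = -2.86 + -7.11*i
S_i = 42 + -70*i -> [42, -28, -98, -168, -238]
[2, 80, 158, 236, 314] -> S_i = 2 + 78*i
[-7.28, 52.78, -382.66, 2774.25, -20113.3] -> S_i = -7.28*(-7.25)^i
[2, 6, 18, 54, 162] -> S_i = 2*3^i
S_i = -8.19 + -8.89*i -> [-8.19, -17.08, -25.97, -34.86, -43.75]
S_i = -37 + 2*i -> [-37, -35, -33, -31, -29]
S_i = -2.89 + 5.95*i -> [-2.89, 3.06, 9.01, 14.96, 20.91]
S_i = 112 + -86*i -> [112, 26, -60, -146, -232]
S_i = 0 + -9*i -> [0, -9, -18, -27, -36]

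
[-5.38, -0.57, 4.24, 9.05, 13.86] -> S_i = -5.38 + 4.81*i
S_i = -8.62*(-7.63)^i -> [-8.62, 65.77, -501.83, 3828.96, -29214.97]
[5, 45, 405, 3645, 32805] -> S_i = 5*9^i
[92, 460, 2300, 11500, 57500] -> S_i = 92*5^i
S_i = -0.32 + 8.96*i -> [-0.32, 8.64, 17.6, 26.56, 35.52]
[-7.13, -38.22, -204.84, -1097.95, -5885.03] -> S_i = -7.13*5.36^i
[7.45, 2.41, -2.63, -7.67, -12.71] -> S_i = 7.45 + -5.04*i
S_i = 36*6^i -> [36, 216, 1296, 7776, 46656]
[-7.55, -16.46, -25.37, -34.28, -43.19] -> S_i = -7.55 + -8.91*i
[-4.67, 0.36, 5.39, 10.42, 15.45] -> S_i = -4.67 + 5.03*i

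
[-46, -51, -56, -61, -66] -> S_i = -46 + -5*i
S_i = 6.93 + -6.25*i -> [6.93, 0.68, -5.57, -11.82, -18.07]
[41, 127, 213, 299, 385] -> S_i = 41 + 86*i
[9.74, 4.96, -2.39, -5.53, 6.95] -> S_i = Random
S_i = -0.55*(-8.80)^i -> [-0.55, 4.84, -42.59, 374.81, -3298.32]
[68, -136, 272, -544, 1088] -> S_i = 68*-2^i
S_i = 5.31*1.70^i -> [5.31, 9.03, 15.35, 26.09, 44.35]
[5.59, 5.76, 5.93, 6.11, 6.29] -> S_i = 5.59*1.03^i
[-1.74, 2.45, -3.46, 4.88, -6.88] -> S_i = -1.74*(-1.41)^i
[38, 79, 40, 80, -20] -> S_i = Random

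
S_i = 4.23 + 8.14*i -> [4.23, 12.37, 20.51, 28.65, 36.79]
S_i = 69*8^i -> [69, 552, 4416, 35328, 282624]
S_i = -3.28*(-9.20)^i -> [-3.28, 30.18, -277.62, 2554.1, -23497.69]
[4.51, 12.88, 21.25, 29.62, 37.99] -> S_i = 4.51 + 8.37*i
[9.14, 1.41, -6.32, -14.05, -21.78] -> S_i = 9.14 + -7.73*i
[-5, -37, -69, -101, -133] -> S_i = -5 + -32*i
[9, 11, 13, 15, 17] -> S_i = 9 + 2*i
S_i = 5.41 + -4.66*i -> [5.41, 0.75, -3.91, -8.57, -13.23]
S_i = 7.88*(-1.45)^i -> [7.88, -11.43, 16.57, -24.02, 34.83]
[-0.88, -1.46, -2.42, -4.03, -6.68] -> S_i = -0.88*1.66^i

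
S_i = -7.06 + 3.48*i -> [-7.06, -3.58, -0.1, 3.38, 6.86]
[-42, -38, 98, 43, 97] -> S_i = Random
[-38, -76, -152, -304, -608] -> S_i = -38*2^i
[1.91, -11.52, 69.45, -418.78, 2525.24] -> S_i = 1.91*(-6.03)^i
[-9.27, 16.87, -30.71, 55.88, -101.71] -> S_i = -9.27*(-1.82)^i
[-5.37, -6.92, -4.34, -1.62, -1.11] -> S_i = Random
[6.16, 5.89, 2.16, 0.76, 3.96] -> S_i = Random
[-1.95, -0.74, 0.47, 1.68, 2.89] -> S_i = -1.95 + 1.21*i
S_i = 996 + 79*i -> [996, 1075, 1154, 1233, 1312]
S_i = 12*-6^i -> [12, -72, 432, -2592, 15552]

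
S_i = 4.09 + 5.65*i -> [4.09, 9.74, 15.39, 21.04, 26.69]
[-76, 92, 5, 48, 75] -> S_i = Random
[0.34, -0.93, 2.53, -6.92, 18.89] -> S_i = 0.34*(-2.73)^i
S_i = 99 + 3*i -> [99, 102, 105, 108, 111]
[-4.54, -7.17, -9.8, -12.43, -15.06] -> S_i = -4.54 + -2.63*i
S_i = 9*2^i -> [9, 18, 36, 72, 144]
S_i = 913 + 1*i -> [913, 914, 915, 916, 917]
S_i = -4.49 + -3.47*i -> [-4.49, -7.96, -11.43, -14.9, -18.37]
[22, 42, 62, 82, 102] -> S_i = 22 + 20*i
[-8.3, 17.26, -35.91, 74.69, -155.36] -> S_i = -8.30*(-2.08)^i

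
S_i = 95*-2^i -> [95, -190, 380, -760, 1520]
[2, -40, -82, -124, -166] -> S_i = 2 + -42*i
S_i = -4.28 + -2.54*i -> [-4.28, -6.82, -9.36, -11.9, -14.44]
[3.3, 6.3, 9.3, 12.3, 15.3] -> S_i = 3.30 + 3.00*i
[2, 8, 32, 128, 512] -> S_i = 2*4^i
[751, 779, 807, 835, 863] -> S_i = 751 + 28*i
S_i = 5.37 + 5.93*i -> [5.37, 11.3, 17.23, 23.16, 29.09]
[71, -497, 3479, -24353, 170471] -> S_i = 71*-7^i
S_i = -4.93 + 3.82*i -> [-4.93, -1.11, 2.71, 6.53, 10.35]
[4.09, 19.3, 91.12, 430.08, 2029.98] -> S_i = 4.09*4.72^i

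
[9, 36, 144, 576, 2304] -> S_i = 9*4^i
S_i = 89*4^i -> [89, 356, 1424, 5696, 22784]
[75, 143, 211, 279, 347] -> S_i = 75 + 68*i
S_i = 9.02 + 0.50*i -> [9.02, 9.52, 10.02, 10.52, 11.02]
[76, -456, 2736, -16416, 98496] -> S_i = 76*-6^i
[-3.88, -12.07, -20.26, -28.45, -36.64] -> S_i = -3.88 + -8.19*i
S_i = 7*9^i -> [7, 63, 567, 5103, 45927]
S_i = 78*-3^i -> [78, -234, 702, -2106, 6318]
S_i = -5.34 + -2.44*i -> [-5.34, -7.78, -10.22, -12.66, -15.1]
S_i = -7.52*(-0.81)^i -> [-7.52, 6.09, -4.93, 4.0, -3.24]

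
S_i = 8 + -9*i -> [8, -1, -10, -19, -28]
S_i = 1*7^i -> [1, 7, 49, 343, 2401]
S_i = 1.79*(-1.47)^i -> [1.79, -2.63, 3.87, -5.69, 8.36]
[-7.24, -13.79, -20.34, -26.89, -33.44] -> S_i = -7.24 + -6.55*i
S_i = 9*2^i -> [9, 18, 36, 72, 144]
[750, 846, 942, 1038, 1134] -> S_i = 750 + 96*i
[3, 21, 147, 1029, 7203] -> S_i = 3*7^i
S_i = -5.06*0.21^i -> [-5.06, -1.06, -0.22, -0.05, -0.01]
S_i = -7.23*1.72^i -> [-7.23, -12.44, -21.39, -36.79, -63.28]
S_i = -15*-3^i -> [-15, 45, -135, 405, -1215]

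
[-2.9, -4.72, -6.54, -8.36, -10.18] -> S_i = -2.90 + -1.82*i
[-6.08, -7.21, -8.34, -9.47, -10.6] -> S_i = -6.08 + -1.13*i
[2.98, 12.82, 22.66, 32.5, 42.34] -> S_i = 2.98 + 9.84*i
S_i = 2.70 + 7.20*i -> [2.7, 9.9, 17.1, 24.3, 31.5]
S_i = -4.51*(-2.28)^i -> [-4.51, 10.28, -23.44, 53.45, -121.88]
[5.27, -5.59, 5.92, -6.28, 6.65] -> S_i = 5.27*(-1.06)^i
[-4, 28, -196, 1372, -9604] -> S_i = -4*-7^i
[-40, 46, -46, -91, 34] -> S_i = Random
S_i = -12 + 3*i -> [-12, -9, -6, -3, 0]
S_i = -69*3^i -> [-69, -207, -621, -1863, -5589]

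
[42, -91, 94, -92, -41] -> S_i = Random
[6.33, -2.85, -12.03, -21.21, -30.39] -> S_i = 6.33 + -9.18*i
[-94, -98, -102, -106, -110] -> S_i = -94 + -4*i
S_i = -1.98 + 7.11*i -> [-1.98, 5.13, 12.24, 19.35, 26.46]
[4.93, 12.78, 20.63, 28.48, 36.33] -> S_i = 4.93 + 7.85*i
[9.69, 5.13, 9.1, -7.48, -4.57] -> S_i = Random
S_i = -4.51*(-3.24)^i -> [-4.51, 14.61, -47.34, 153.4, -497.0]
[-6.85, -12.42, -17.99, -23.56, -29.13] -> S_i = -6.85 + -5.57*i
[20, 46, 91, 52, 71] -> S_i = Random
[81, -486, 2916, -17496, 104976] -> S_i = 81*-6^i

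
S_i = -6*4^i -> [-6, -24, -96, -384, -1536]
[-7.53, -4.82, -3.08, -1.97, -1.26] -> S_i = -7.53*0.64^i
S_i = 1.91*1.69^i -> [1.91, 3.23, 5.46, 9.22, 15.58]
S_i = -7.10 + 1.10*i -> [-7.1, -6.0, -4.9, -3.8, -2.7]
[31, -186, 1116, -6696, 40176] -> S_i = 31*-6^i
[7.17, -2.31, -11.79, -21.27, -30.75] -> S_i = 7.17 + -9.48*i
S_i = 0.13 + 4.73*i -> [0.13, 4.86, 9.59, 14.32, 19.05]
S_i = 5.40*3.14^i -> [5.4, 16.96, 53.24, 167.18, 524.94]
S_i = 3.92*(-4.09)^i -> [3.92, -16.03, 65.57, -268.2, 1096.93]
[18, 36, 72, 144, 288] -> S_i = 18*2^i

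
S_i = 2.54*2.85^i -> [2.54, 7.24, 20.63, 58.8, 167.58]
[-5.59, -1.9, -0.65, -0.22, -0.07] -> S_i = -5.59*0.34^i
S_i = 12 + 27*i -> [12, 39, 66, 93, 120]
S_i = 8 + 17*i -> [8, 25, 42, 59, 76]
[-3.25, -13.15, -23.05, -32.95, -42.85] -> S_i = -3.25 + -9.90*i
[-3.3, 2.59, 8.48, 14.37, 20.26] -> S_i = -3.30 + 5.89*i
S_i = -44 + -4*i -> [-44, -48, -52, -56, -60]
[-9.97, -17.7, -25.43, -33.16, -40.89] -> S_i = -9.97 + -7.73*i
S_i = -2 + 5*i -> [-2, 3, 8, 13, 18]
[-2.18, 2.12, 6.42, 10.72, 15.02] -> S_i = -2.18 + 4.30*i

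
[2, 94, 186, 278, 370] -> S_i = 2 + 92*i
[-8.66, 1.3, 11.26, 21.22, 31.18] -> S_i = -8.66 + 9.96*i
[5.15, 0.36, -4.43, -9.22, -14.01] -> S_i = 5.15 + -4.79*i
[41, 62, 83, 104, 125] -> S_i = 41 + 21*i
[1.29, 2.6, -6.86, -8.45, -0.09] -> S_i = Random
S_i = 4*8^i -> [4, 32, 256, 2048, 16384]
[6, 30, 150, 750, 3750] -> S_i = 6*5^i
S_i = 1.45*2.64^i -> [1.45, 3.83, 10.11, 26.68, 70.43]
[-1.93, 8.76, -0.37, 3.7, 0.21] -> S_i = Random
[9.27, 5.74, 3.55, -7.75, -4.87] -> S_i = Random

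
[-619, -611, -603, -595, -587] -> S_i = -619 + 8*i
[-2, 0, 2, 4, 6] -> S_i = -2 + 2*i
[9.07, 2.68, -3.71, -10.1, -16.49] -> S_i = 9.07 + -6.39*i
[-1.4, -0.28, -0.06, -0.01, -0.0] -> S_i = -1.40*0.20^i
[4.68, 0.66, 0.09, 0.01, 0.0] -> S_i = 4.68*0.14^i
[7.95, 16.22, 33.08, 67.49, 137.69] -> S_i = 7.95*2.04^i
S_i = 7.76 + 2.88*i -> [7.76, 10.64, 13.52, 16.4, 19.28]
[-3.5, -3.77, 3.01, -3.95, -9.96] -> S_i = Random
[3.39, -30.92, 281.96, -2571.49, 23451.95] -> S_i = 3.39*(-9.12)^i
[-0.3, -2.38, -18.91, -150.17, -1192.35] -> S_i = -0.30*7.94^i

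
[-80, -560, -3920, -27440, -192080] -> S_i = -80*7^i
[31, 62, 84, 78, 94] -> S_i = Random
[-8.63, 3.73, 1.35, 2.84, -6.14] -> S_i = Random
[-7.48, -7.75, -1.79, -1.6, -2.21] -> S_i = Random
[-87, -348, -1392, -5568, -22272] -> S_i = -87*4^i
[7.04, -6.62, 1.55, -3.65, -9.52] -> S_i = Random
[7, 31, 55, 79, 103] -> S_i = 7 + 24*i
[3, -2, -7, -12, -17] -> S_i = 3 + -5*i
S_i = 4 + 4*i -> [4, 8, 12, 16, 20]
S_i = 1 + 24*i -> [1, 25, 49, 73, 97]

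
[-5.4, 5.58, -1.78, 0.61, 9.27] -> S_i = Random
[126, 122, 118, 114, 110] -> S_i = 126 + -4*i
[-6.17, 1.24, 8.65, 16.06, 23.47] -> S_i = -6.17 + 7.41*i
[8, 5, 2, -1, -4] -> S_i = 8 + -3*i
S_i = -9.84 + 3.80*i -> [-9.84, -6.04, -2.24, 1.56, 5.36]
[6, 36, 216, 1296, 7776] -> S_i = 6*6^i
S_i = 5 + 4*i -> [5, 9, 13, 17, 21]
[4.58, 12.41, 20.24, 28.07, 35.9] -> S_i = 4.58 + 7.83*i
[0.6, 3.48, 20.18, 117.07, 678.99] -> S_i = 0.60*5.80^i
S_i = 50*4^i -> [50, 200, 800, 3200, 12800]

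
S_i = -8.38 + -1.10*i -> [-8.38, -9.48, -10.58, -11.68, -12.78]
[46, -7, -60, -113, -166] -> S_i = 46 + -53*i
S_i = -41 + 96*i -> [-41, 55, 151, 247, 343]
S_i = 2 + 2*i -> [2, 4, 6, 8, 10]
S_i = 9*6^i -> [9, 54, 324, 1944, 11664]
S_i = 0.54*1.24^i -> [0.54, 0.67, 0.83, 1.03, 1.28]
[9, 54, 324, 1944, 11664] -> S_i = 9*6^i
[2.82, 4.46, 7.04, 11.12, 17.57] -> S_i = 2.82*1.58^i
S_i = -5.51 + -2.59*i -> [-5.51, -8.1, -10.69, -13.28, -15.87]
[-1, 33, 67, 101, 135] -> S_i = -1 + 34*i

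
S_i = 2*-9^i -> [2, -18, 162, -1458, 13122]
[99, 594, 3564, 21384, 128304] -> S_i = 99*6^i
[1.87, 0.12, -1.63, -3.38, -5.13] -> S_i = 1.87 + -1.75*i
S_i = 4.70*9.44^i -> [4.7, 44.37, 418.83, 3953.79, 37323.8]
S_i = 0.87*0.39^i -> [0.87, 0.34, 0.13, 0.05, 0.02]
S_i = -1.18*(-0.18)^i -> [-1.18, 0.21, -0.04, 0.01, -0.0]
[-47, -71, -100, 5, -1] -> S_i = Random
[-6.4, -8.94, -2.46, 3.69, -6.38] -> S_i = Random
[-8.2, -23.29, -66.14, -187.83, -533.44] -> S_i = -8.20*2.84^i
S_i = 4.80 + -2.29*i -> [4.8, 2.51, 0.22, -2.07, -4.36]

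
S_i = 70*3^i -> [70, 210, 630, 1890, 5670]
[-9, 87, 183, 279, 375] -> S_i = -9 + 96*i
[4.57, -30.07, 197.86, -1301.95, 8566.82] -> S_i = 4.57*(-6.58)^i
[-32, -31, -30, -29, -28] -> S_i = -32 + 1*i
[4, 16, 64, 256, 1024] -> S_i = 4*4^i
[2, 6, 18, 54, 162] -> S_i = 2*3^i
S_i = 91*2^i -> [91, 182, 364, 728, 1456]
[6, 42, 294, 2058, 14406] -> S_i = 6*7^i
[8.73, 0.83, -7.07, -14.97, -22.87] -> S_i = 8.73 + -7.90*i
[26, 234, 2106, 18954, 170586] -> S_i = 26*9^i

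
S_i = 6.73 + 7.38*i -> [6.73, 14.11, 21.49, 28.87, 36.25]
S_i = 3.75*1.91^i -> [3.75, 7.16, 13.68, 26.13, 49.91]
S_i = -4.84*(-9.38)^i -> [-4.84, 45.4, -425.84, 3994.42, -37467.67]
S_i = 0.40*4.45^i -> [0.4, 1.78, 7.92, 35.25, 156.86]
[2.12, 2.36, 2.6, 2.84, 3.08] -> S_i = 2.12 + 0.24*i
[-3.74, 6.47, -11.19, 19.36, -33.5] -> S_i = -3.74*(-1.73)^i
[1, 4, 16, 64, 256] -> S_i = 1*4^i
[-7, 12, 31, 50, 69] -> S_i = -7 + 19*i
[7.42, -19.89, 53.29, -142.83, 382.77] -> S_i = 7.42*(-2.68)^i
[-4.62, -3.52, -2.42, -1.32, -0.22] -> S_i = -4.62 + 1.10*i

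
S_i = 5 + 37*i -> [5, 42, 79, 116, 153]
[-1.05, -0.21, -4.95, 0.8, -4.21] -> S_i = Random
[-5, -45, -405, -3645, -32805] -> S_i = -5*9^i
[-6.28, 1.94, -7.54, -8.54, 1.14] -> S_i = Random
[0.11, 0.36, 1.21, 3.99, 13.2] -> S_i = 0.11*3.31^i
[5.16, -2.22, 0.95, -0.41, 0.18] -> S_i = 5.16*(-0.43)^i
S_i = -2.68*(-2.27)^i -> [-2.68, 6.08, -13.81, 31.35, -71.16]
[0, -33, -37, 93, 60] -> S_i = Random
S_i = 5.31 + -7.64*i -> [5.31, -2.33, -9.97, -17.61, -25.25]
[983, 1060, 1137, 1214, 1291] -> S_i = 983 + 77*i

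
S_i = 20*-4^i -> [20, -80, 320, -1280, 5120]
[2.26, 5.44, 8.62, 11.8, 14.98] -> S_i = 2.26 + 3.18*i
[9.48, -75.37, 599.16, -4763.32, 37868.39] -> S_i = 9.48*(-7.95)^i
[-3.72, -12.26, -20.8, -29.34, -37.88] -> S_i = -3.72 + -8.54*i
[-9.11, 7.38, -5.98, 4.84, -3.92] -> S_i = -9.11*(-0.81)^i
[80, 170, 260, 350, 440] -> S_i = 80 + 90*i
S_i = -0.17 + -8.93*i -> [-0.17, -9.1, -18.03, -26.96, -35.89]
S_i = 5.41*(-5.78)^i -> [5.41, -31.27, 180.74, -1044.67, 6038.22]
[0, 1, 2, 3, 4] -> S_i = 0 + 1*i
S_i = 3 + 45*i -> [3, 48, 93, 138, 183]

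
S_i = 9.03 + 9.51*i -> [9.03, 18.54, 28.05, 37.56, 47.07]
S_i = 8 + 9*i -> [8, 17, 26, 35, 44]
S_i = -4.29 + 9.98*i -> [-4.29, 5.69, 15.67, 25.65, 35.63]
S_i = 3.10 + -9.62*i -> [3.1, -6.52, -16.14, -25.76, -35.38]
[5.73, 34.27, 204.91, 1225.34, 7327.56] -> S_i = 5.73*5.98^i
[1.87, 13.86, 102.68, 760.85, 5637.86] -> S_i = 1.87*7.41^i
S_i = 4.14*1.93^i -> [4.14, 7.99, 15.42, 29.76, 57.44]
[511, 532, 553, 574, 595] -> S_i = 511 + 21*i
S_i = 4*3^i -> [4, 12, 36, 108, 324]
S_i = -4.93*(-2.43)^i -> [-4.93, 11.98, -29.11, 70.74, -171.9]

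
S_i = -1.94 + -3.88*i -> [-1.94, -5.82, -9.7, -13.58, -17.46]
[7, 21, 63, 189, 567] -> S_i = 7*3^i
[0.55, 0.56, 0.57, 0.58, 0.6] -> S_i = 0.55*1.02^i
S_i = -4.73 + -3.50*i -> [-4.73, -8.23, -11.73, -15.23, -18.73]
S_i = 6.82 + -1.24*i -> [6.82, 5.58, 4.34, 3.1, 1.86]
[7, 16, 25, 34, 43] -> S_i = 7 + 9*i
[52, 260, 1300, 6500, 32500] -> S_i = 52*5^i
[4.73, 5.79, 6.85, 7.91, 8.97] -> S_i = 4.73 + 1.06*i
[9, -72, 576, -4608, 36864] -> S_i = 9*-8^i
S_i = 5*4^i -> [5, 20, 80, 320, 1280]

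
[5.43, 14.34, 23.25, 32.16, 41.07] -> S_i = 5.43 + 8.91*i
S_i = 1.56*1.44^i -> [1.56, 2.25, 3.23, 4.66, 6.71]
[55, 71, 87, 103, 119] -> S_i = 55 + 16*i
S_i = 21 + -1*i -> [21, 20, 19, 18, 17]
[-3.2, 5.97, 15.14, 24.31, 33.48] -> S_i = -3.20 + 9.17*i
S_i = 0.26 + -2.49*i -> [0.26, -2.23, -4.72, -7.21, -9.7]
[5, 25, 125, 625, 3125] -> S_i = 5*5^i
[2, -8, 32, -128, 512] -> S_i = 2*-4^i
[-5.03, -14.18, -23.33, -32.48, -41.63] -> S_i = -5.03 + -9.15*i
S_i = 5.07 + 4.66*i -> [5.07, 9.73, 14.39, 19.05, 23.71]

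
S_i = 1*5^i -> [1, 5, 25, 125, 625]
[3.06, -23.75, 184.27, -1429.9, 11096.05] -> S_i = 3.06*(-7.76)^i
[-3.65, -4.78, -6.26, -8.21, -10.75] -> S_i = -3.65*1.31^i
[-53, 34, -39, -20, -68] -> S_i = Random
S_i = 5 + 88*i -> [5, 93, 181, 269, 357]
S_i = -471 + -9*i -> [-471, -480, -489, -498, -507]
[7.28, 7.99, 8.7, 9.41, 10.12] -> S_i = 7.28 + 0.71*i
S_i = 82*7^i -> [82, 574, 4018, 28126, 196882]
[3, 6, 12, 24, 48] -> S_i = 3*2^i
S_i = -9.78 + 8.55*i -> [-9.78, -1.23, 7.32, 15.87, 24.42]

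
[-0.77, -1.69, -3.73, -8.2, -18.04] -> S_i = -0.77*2.20^i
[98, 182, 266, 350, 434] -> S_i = 98 + 84*i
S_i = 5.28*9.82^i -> [5.28, 51.85, 509.16, 4999.98, 49099.82]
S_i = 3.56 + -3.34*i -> [3.56, 0.22, -3.12, -6.46, -9.8]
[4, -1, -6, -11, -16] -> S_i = 4 + -5*i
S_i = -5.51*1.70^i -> [-5.51, -9.37, -15.92, -27.07, -46.02]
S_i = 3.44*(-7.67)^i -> [3.44, -26.38, 202.37, -1552.19, 11905.29]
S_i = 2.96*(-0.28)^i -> [2.96, -0.83, 0.23, -0.06, 0.02]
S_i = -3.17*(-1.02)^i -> [-3.17, 3.23, -3.3, 3.36, -3.43]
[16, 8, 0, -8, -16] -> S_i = 16 + -8*i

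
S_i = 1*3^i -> [1, 3, 9, 27, 81]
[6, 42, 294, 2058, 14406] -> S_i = 6*7^i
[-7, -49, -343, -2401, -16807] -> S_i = -7*7^i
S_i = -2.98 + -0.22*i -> [-2.98, -3.2, -3.42, -3.64, -3.86]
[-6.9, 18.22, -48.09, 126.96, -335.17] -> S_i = -6.90*(-2.64)^i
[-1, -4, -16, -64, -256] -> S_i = -1*4^i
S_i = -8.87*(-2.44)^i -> [-8.87, 21.64, -52.81, 128.85, -314.4]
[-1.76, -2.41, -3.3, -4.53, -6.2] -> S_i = -1.76*1.37^i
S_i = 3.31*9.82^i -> [3.31, 32.5, 319.19, 3134.46, 30780.38]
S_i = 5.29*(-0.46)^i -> [5.29, -2.43, 1.12, -0.51, 0.24]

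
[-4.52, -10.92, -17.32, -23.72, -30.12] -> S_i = -4.52 + -6.40*i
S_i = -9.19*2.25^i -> [-9.19, -20.68, -46.52, -104.68, -235.53]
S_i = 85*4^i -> [85, 340, 1360, 5440, 21760]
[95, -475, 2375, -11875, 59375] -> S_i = 95*-5^i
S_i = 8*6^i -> [8, 48, 288, 1728, 10368]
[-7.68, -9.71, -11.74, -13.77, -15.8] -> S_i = -7.68 + -2.03*i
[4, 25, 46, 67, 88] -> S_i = 4 + 21*i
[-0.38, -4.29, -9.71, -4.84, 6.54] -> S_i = Random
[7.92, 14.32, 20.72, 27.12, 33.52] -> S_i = 7.92 + 6.40*i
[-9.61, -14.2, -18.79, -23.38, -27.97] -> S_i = -9.61 + -4.59*i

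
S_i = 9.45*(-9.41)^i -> [9.45, -88.92, 836.78, -7874.1, 74095.24]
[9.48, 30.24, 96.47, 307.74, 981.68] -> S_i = 9.48*3.19^i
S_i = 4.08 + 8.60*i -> [4.08, 12.68, 21.28, 29.88, 38.48]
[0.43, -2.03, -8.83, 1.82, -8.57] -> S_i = Random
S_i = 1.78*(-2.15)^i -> [1.78, -3.83, 8.23, -17.69, 38.03]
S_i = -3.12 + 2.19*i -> [-3.12, -0.93, 1.26, 3.45, 5.64]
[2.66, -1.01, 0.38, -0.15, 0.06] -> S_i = 2.66*(-0.38)^i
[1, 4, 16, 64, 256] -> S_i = 1*4^i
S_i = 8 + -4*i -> [8, 4, 0, -4, -8]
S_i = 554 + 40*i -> [554, 594, 634, 674, 714]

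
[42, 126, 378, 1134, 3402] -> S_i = 42*3^i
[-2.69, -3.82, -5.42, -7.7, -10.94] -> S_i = -2.69*1.42^i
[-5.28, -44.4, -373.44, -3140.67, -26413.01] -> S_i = -5.28*8.41^i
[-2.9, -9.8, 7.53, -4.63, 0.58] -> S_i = Random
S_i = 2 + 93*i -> [2, 95, 188, 281, 374]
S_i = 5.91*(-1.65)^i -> [5.91, -9.75, 16.09, -26.55, 43.8]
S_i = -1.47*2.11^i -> [-1.47, -3.1, -6.54, -13.81, -29.14]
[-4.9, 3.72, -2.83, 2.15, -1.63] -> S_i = -4.90*(-0.76)^i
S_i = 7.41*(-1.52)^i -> [7.41, -11.26, 17.12, -26.02, 39.55]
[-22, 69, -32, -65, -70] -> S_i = Random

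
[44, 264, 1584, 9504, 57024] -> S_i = 44*6^i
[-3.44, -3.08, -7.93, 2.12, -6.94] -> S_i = Random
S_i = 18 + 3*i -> [18, 21, 24, 27, 30]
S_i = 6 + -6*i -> [6, 0, -6, -12, -18]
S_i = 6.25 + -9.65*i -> [6.25, -3.4, -13.05, -22.7, -32.35]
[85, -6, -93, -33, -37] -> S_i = Random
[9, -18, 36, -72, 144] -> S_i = 9*-2^i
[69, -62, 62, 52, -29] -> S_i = Random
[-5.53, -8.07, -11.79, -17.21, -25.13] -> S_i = -5.53*1.46^i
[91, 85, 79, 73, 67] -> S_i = 91 + -6*i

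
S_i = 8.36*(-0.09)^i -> [8.36, -0.75, 0.07, -0.01, 0.0]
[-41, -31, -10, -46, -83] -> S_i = Random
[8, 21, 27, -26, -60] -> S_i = Random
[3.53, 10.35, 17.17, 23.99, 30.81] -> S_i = 3.53 + 6.82*i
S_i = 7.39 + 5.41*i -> [7.39, 12.8, 18.21, 23.62, 29.03]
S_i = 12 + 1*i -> [12, 13, 14, 15, 16]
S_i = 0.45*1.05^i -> [0.45, 0.47, 0.5, 0.52, 0.55]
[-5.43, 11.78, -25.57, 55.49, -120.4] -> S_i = -5.43*(-2.17)^i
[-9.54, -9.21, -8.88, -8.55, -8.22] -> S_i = -9.54 + 0.33*i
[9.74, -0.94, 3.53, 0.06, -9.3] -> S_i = Random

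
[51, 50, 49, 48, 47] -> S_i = 51 + -1*i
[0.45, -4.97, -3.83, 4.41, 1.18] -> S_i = Random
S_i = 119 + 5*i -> [119, 124, 129, 134, 139]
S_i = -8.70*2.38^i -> [-8.7, -20.71, -49.28, -117.29, -279.14]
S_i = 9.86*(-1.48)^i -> [9.86, -14.59, 21.6, -31.96, 47.31]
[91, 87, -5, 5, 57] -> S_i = Random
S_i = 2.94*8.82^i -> [2.94, 25.93, 228.71, 2017.22, 17791.87]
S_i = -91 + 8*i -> [-91, -83, -75, -67, -59]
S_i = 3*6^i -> [3, 18, 108, 648, 3888]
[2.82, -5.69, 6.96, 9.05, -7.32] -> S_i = Random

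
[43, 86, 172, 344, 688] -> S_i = 43*2^i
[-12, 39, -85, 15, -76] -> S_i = Random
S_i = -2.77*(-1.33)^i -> [-2.77, 3.68, -4.9, 6.52, -8.67]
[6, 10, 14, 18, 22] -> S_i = 6 + 4*i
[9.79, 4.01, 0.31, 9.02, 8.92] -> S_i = Random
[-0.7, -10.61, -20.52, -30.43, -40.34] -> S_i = -0.70 + -9.91*i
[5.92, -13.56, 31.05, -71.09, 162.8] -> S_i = 5.92*(-2.29)^i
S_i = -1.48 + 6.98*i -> [-1.48, 5.5, 12.48, 19.46, 26.44]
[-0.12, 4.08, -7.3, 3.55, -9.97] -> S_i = Random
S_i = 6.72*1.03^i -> [6.72, 6.92, 7.13, 7.34, 7.56]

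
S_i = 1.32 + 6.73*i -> [1.32, 8.05, 14.78, 21.51, 28.24]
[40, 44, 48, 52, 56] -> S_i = 40 + 4*i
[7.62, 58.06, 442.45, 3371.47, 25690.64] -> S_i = 7.62*7.62^i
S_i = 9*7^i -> [9, 63, 441, 3087, 21609]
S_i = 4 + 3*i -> [4, 7, 10, 13, 16]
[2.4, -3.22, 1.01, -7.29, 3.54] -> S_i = Random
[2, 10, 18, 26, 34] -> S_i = 2 + 8*i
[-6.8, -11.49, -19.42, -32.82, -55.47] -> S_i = -6.80*1.69^i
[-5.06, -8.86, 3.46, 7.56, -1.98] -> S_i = Random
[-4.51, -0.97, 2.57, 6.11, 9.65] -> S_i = -4.51 + 3.54*i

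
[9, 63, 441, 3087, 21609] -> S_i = 9*7^i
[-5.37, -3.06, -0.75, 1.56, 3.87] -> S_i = -5.37 + 2.31*i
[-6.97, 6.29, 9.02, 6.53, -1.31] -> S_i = Random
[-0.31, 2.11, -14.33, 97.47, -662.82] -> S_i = -0.31*(-6.80)^i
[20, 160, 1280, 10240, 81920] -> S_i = 20*8^i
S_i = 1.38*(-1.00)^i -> [1.38, -1.38, 1.38, -1.38, 1.38]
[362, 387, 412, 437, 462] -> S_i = 362 + 25*i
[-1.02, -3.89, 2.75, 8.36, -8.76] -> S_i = Random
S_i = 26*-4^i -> [26, -104, 416, -1664, 6656]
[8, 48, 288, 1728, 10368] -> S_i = 8*6^i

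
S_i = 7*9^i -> [7, 63, 567, 5103, 45927]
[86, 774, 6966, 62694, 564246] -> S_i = 86*9^i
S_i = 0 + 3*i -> [0, 3, 6, 9, 12]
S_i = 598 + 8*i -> [598, 606, 614, 622, 630]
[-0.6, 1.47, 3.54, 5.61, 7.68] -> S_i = -0.60 + 2.07*i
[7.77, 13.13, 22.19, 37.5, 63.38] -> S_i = 7.77*1.69^i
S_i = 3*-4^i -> [3, -12, 48, -192, 768]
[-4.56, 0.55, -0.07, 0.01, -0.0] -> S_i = -4.56*(-0.12)^i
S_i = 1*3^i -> [1, 3, 9, 27, 81]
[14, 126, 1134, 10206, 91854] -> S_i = 14*9^i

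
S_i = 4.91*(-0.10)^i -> [4.91, -0.49, 0.05, -0.0, 0.0]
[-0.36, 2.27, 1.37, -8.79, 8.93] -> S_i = Random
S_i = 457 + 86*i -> [457, 543, 629, 715, 801]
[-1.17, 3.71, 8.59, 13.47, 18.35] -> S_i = -1.17 + 4.88*i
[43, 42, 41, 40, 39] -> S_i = 43 + -1*i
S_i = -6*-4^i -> [-6, 24, -96, 384, -1536]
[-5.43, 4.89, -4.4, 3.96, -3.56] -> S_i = -5.43*(-0.90)^i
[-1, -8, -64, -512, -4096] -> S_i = -1*8^i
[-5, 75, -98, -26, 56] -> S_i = Random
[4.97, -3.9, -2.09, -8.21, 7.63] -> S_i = Random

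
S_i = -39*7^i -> [-39, -273, -1911, -13377, -93639]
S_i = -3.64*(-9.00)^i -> [-3.64, 32.76, -294.84, 2653.56, -23882.04]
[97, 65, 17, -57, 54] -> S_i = Random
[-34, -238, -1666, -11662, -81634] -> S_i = -34*7^i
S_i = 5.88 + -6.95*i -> [5.88, -1.07, -8.02, -14.97, -21.92]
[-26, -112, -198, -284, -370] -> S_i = -26 + -86*i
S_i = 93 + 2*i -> [93, 95, 97, 99, 101]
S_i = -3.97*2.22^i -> [-3.97, -8.81, -19.57, -43.44, -96.43]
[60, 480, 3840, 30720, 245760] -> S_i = 60*8^i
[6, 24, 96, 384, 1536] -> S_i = 6*4^i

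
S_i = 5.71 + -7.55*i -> [5.71, -1.84, -9.39, -16.94, -24.49]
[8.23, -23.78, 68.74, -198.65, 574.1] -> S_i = 8.23*(-2.89)^i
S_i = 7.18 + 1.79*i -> [7.18, 8.97, 10.76, 12.55, 14.34]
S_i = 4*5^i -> [4, 20, 100, 500, 2500]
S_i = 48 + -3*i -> [48, 45, 42, 39, 36]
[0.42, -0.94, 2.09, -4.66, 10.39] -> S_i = 0.42*(-2.23)^i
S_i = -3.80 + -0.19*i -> [-3.8, -3.99, -4.18, -4.37, -4.56]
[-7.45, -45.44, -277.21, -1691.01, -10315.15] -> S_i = -7.45*6.10^i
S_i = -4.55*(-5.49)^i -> [-4.55, 24.98, -137.14, 752.88, -4133.34]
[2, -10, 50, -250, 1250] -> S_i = 2*-5^i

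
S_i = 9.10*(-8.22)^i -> [9.1, -74.8, 614.87, -5054.25, 41545.95]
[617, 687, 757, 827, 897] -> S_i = 617 + 70*i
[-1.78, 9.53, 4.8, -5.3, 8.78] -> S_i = Random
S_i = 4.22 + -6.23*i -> [4.22, -2.01, -8.24, -14.47, -20.7]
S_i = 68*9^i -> [68, 612, 5508, 49572, 446148]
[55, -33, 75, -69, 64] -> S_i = Random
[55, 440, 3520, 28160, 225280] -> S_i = 55*8^i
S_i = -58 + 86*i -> [-58, 28, 114, 200, 286]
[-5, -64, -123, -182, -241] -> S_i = -5 + -59*i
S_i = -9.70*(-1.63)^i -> [-9.7, 15.81, -25.77, 42.01, -68.47]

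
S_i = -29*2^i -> [-29, -58, -116, -232, -464]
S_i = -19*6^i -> [-19, -114, -684, -4104, -24624]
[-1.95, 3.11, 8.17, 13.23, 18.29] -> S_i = -1.95 + 5.06*i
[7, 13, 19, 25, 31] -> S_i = 7 + 6*i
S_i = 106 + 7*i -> [106, 113, 120, 127, 134]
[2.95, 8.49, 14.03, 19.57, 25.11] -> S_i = 2.95 + 5.54*i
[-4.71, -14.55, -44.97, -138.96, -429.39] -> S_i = -4.71*3.09^i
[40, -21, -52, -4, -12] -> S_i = Random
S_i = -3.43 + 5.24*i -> [-3.43, 1.81, 7.05, 12.29, 17.53]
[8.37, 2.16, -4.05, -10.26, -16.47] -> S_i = 8.37 + -6.21*i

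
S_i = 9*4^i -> [9, 36, 144, 576, 2304]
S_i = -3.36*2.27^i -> [-3.36, -7.63, -17.31, -39.3, -89.22]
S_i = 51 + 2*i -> [51, 53, 55, 57, 59]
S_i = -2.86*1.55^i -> [-2.86, -4.43, -6.87, -10.65, -16.51]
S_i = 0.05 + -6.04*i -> [0.05, -5.99, -12.03, -18.07, -24.11]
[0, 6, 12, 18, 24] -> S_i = 0 + 6*i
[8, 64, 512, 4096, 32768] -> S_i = 8*8^i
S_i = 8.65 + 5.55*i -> [8.65, 14.2, 19.75, 25.3, 30.85]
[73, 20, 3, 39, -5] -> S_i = Random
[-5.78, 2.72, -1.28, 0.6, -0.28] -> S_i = -5.78*(-0.47)^i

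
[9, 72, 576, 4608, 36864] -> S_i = 9*8^i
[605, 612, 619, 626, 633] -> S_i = 605 + 7*i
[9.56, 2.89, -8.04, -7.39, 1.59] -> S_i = Random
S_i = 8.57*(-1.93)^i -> [8.57, -16.54, 31.92, -61.61, 118.91]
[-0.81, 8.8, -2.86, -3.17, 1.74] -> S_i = Random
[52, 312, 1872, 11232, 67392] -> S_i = 52*6^i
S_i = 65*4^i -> [65, 260, 1040, 4160, 16640]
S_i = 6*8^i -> [6, 48, 384, 3072, 24576]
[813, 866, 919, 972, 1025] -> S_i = 813 + 53*i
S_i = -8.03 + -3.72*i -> [-8.03, -11.75, -15.47, -19.19, -22.91]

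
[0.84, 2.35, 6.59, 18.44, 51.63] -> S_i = 0.84*2.80^i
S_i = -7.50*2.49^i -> [-7.5, -18.68, -46.5, -115.79, -288.31]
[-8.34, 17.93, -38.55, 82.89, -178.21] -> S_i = -8.34*(-2.15)^i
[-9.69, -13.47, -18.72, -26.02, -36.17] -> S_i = -9.69*1.39^i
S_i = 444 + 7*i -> [444, 451, 458, 465, 472]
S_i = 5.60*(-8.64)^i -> [5.6, -48.38, 418.04, -3611.85, 31206.35]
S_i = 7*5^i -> [7, 35, 175, 875, 4375]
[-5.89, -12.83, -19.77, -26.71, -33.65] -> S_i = -5.89 + -6.94*i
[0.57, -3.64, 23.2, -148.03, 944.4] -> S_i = 0.57*(-6.38)^i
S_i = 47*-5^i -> [47, -235, 1175, -5875, 29375]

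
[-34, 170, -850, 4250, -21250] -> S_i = -34*-5^i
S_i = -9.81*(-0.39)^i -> [-9.81, 3.83, -1.49, 0.58, -0.23]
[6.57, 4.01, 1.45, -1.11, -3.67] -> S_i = 6.57 + -2.56*i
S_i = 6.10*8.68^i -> [6.1, 52.95, 459.59, 3989.23, 34626.51]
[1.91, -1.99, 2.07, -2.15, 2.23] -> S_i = 1.91*(-1.04)^i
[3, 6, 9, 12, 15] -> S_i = 3 + 3*i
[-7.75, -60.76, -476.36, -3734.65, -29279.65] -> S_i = -7.75*7.84^i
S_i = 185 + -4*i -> [185, 181, 177, 173, 169]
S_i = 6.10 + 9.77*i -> [6.1, 15.87, 25.64, 35.41, 45.18]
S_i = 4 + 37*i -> [4, 41, 78, 115, 152]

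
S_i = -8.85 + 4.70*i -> [-8.85, -4.15, 0.55, 5.25, 9.95]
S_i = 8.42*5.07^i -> [8.42, 42.69, 216.44, 1097.33, 5563.45]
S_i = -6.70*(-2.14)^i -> [-6.7, 14.34, -30.68, 65.66, -140.52]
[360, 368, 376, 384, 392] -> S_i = 360 + 8*i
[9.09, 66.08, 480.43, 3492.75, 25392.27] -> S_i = 9.09*7.27^i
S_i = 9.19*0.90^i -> [9.19, 8.27, 7.44, 6.7, 6.03]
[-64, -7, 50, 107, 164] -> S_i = -64 + 57*i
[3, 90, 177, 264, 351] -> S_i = 3 + 87*i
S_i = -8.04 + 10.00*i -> [-8.04, 1.96, 11.96, 21.96, 31.96]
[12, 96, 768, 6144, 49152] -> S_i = 12*8^i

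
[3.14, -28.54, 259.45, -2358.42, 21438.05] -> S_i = 3.14*(-9.09)^i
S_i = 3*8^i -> [3, 24, 192, 1536, 12288]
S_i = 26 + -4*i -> [26, 22, 18, 14, 10]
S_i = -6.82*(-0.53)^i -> [-6.82, 3.61, -1.92, 1.02, -0.54]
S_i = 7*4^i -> [7, 28, 112, 448, 1792]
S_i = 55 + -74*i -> [55, -19, -93, -167, -241]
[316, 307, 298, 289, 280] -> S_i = 316 + -9*i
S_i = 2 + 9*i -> [2, 11, 20, 29, 38]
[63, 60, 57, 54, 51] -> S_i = 63 + -3*i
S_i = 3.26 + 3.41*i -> [3.26, 6.67, 10.08, 13.49, 16.9]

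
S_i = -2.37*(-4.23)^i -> [-2.37, 10.03, -42.41, 179.38, -758.77]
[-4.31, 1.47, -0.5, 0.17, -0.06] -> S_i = -4.31*(-0.34)^i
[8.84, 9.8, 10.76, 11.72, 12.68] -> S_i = 8.84 + 0.96*i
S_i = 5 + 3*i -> [5, 8, 11, 14, 17]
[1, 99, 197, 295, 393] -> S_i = 1 + 98*i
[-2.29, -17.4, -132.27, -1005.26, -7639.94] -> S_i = -2.29*7.60^i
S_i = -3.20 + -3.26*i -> [-3.2, -6.46, -9.72, -12.98, -16.24]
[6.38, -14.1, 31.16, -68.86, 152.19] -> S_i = 6.38*(-2.21)^i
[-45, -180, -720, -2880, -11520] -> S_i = -45*4^i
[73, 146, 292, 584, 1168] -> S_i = 73*2^i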